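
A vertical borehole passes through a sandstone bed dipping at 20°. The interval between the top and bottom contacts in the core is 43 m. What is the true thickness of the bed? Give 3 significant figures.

40.4 m

True thickness t = h · cos(dip) = 43 × cos 20°
t = 43 × 0.9397 = 40.407 m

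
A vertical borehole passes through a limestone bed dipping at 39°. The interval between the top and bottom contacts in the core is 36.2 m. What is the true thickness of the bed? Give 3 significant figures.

True thickness t = h · cos(dip) = 36.2 × cos 39°
t = 36.2 × 0.7771 = 28.133 m

28.1 m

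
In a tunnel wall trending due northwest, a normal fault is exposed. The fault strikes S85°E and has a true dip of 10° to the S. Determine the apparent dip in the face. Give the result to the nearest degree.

The section lies 40° from the strike.
tan α = tan 10° × sin 40° = 0.1763 × 0.6428 = 0.1133
apparent dip = arctan 0.1133 = 6.47°

6°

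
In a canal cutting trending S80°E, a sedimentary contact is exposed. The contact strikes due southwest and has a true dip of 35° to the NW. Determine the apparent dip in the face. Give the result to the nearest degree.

Angle between strike (due southwest) and section (S80°E): β = 55°.
tan α = tan 35° × sin 55° = 0.7002 × 0.8192 = 0.5736
α = arctan(0.5736) = 29.84°

30°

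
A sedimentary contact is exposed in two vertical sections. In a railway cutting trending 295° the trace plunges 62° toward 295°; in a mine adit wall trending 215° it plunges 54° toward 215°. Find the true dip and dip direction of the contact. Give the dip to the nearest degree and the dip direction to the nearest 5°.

Each apparent-dip line lies in the plane. As unit vectors (x east, y north, z up), v₁ plunges 62°→295° and v₂ plunges 54°→215°.
The plane normal is n = v₁ × v₂ ∝ (-0.586, -0.047, 0.272).
True dip = arccos(n_z / |n|) = arccos(0.4198) = 65.2°.
The horizontal component of n points toward azimuth atan2(n_x, n_y) = 265°, the dip direction.

true dip 65°, dip direction 265°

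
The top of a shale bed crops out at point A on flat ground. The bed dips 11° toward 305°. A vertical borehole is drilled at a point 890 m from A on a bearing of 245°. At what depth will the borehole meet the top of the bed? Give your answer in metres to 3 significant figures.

86.5 m

The hole lies 60° from the dip direction, so the down-dip offset is 890 × cos 60° = 445.00 m.
Depth = down-dip offset × tan(dip) = 445.00 × tan 11° = 445.00 × 0.1944
Depth = 86.50 m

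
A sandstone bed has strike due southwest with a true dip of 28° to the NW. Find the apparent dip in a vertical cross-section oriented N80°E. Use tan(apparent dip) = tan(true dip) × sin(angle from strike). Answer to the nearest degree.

Angle between strike (due southwest) and section (N80°E): β = 35°.
tan α = tan 28° × sin 35° = 0.5317 × 0.5736 = 0.3050
apparent dip = arctan 0.3050 = 16.96°

17°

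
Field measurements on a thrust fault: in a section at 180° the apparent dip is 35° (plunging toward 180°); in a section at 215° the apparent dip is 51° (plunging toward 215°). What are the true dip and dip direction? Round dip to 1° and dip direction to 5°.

true dip 53°, dip direction 240°

Each apparent-dip line lies in the plane. As unit vectors (x east, y north, z up), v₁ plunges 35°→180° and v₂ plunges 51°→215°.
The plane normal is n = v₁ × v₂ ∝ (-0.341, -0.207, 0.296).
Dip δ = arctan(|n_h|/n_z) = arctan(0.399/0.296) = 53.4°.
Dip direction = atan2(-0.341, -0.207) = 239° (azimuth of n's horizontal projection).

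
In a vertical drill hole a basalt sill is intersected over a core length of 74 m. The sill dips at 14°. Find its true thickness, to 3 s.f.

71.8 m

True thickness t = h · cos(dip) = 74 × cos 14°
t = 74 × 0.9703 = 71.802 m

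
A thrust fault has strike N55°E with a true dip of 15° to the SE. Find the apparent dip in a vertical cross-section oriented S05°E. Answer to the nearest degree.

The strike is N55°E and the section trends S05°E; the acute angle between them is β = 60°.
tan α = tan 15° × sin 60° = 0.2679 × 0.8660 = 0.2321
apparent dip = arctan 0.2321 = 13.06°

13°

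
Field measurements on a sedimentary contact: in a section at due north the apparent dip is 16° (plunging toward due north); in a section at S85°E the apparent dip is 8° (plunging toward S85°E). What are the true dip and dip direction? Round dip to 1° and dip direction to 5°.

The two traces are lines in the plane: v₁ = (sin 0°·cos 16°, cos 0°·cos 16°, −sin 16°), v₂ = (sin 95°·cos 8°, cos 95°·cos 8°, −sin 8°).
n = v₁ × v₂ = (0.158, 0.272, 0.948) (taken with n_z > 0).
Dip δ = arctan(|n_h|/n_z) = arctan(0.314/0.948) = 18.3°.
Dip direction = atan2(0.158, 0.272) = 30° (azimuth of n's horizontal projection).

true dip 18°, dip direction 030°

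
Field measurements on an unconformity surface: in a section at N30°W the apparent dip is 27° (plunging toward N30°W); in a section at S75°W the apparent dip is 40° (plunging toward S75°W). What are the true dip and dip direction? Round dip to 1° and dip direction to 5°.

The two traces are lines in the plane: v₁ = (sin 330°·cos 27°, cos 330°·cos 27°, −sin 27°), v₂ = (sin 255°·cos 40°, cos 255°·cos 40°, −sin 40°).
The plane normal is n = v₁ × v₂ ∝ (-0.586, 0.050, 0.659).
tan δ = √(n_x²+n_y²)/n_z = 0.588/0.659, so δ = 41.7°.
Dip direction = azimuth of (n_x, n_y) = atan2(-0.586, 0.050) = 275°.

true dip 42°, dip direction 275°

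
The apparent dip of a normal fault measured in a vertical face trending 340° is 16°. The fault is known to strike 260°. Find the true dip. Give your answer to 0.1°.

16.2°

β = acute angle between strike 260° and section 340° = 80°.
tan(true dip) = tan 16° / sin 80° = 0.2912
δ = arctan(0.2912) = 16.23°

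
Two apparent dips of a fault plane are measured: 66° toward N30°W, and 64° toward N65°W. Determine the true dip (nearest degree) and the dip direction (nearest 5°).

true dip 66°, dip direction 320°

Represent each trace as a vector plunging at its apparent dip toward its trend (east-north-up frame): v₁ = (-0.203, 0.352, -0.914), v₂ = (-0.397, 0.185, -0.899).
Cross product v₁ × v₂ gives the pole to the plane: n ∝ (-0.147, 0.180, 0.102).
True dip = arccos(n_z / |n|) = arccos(0.4023) = 66.3°.
Dip direction = azimuth of (n_x, n_y) = atan2(-0.147, 0.180) = 321°.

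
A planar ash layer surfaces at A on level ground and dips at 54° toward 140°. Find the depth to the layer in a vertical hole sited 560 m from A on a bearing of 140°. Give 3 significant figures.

771 m

The hole is directly down-dip from the outcrop, so the down-dip offset is 560 m.
Depth = down-dip offset × tan(dip) = 560.00 × tan 54° = 560.00 × 1.3764
Depth = 770.77 m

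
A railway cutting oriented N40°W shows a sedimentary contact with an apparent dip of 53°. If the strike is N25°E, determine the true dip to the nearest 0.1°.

55.7°

β = acute angle between strike N25°E and section N40°W = 65°.
tan δ = tan α / sin β = tan 53° / sin 65° = 1.3270 / 0.9063 = 1.4642
true dip = arctan 1.4642 = 55.67°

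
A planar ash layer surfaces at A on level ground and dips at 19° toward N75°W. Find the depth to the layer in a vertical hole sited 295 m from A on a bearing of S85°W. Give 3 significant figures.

95.5 m

The hole lies 20° from the dip direction, so the down-dip offset is 295 × cos 20° = 277.21 m.
Depth = down-dip offset × tan(dip) = 277.21 × tan 19° = 277.21 × 0.3443
Depth = 95.45 m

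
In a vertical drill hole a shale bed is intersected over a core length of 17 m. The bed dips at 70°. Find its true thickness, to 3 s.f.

5.81 m

True thickness t = h · cos(dip) = 17 × cos 70°
t = 17 × 0.3420 = 5.814 m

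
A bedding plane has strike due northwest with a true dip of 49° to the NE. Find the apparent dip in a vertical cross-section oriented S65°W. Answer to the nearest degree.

47°

The section lies 70° from the strike.
tan α = tan 49° × sin 70° = 1.1504 × 0.9397 = 1.0810
apparent dip = arctan 1.0810 = 47.23°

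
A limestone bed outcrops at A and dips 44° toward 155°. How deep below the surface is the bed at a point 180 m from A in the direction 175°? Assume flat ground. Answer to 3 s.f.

163 m

The hole lies 20° from the dip direction, so the down-dip offset is 180 × cos 20° = 169.14 m.
Depth = down-dip offset × tan(dip) = 169.14 × tan 44° = 169.14 × 0.9657
Depth = 163.34 m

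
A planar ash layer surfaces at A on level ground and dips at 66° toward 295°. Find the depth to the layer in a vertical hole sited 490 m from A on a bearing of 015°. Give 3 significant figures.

191 m

The hole lies 80° from the dip direction, so the down-dip offset is 490 × cos 80° = 85.09 m.
Depth = down-dip offset × tan(dip) = 85.09 × tan 66° = 85.09 × 2.2460
Depth = 191.11 m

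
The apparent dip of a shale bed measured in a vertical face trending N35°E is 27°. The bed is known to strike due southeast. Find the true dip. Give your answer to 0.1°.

27.4°

β = acute angle between strike due southeast and section N35°E = 80°.
tan(true dip) = tan 27° / sin 80° = 0.5174
true dip = arctan 0.5174 = 27.36°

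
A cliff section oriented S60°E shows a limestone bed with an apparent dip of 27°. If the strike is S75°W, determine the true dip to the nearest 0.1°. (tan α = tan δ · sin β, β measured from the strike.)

35.8°

The section is 45° from the strike.
tan(true dip) = tan 27° / sin 45° = 0.7206
δ = arctan(0.7206) = 35.78°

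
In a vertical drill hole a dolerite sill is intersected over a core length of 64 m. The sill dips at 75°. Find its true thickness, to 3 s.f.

True thickness t = h · cos(dip) = 64 × cos 75°
t = 64 × 0.2588 = 16.564 m

16.6 m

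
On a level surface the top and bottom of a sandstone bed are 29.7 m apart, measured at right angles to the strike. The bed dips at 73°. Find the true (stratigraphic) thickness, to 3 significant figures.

True thickness t = w · sin(dip) = 29.7 × sin 73°
t = 29.7 × 0.9563 = 28.402 m

28.4 m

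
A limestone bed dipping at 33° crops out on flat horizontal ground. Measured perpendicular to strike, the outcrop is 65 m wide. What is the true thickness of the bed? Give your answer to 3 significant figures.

35.4 m

True thickness t = w · sin(dip) = 65 × sin 33°
t = 65 × 0.5446 = 35.402 m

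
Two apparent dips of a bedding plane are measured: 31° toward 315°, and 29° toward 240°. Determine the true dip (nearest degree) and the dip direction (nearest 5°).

Represent each trace as a vector plunging at its apparent dip toward its trend (east-north-up frame): v₁ = (-0.606, 0.606, -0.515), v₂ = (-0.757, -0.437, -0.485).
The plane normal is n = v₁ × v₂ ∝ (-0.519, 0.096, 0.724).
Dip δ = arctan(|n_h|/n_z) = arctan(0.528/0.724) = 36.1°.
Dip direction = atan2(-0.519, 0.096) = 281° (azimuth of n's horizontal projection).

true dip 36°, dip direction 280°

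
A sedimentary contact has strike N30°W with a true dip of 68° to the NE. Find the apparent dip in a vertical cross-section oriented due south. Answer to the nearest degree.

The section lies 30° from the strike.
tan α = tan 68° × sin 30° = 2.4751 × 0.5000 = 1.2375
apparent dip = arctan 1.2375 = 51.06°

51°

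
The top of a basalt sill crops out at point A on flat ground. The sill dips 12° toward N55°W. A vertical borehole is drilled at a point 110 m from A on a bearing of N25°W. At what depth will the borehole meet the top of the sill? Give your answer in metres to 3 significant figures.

The hole lies 30° from the dip direction, so the down-dip offset is 110 × cos 30° = 95.26 m.
Depth = down-dip offset × tan(dip) = 95.26 × tan 12° = 95.26 × 0.2126
Depth = 20.25 m

20.2 m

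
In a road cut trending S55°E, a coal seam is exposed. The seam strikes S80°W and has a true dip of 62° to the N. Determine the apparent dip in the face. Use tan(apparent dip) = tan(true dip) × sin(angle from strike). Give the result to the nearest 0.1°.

53.1°

The section lies 45° from the strike.
tan α = tan 62° × sin 45° = 1.8807 × 0.7071 = 1.3299
apparent dip = arctan 1.3299 = 53.06°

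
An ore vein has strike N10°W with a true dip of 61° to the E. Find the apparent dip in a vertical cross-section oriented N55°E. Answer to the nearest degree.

59°

The section lies 65° from the strike.
tan α = tan 61° × sin 65° = 1.8040 × 0.9063 = 1.6350
α = arctan(1.6350) = 58.55°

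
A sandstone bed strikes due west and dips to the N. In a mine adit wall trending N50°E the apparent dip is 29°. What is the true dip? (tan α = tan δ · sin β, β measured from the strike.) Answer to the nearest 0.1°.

β = acute angle between strike due west and section N50°E = 40°.
tan δ = tan α / sin β = tan 29° / sin 40° = 0.5543 / 0.6428 = 0.8624
δ = arctan(0.8624) = 40.77°

40.8°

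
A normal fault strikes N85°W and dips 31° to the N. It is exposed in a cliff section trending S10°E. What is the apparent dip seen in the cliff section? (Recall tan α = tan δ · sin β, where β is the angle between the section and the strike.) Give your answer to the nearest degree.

Angle between strike (N85°W) and section (S10°E): β = 75°.
tan α = tan 31° × sin 75° = 0.6009 × 0.9659 = 0.5804
α = arctan(0.5804) = 30.13°

30°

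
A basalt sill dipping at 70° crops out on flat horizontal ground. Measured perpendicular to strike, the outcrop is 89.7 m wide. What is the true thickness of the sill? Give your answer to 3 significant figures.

84.3 m

True thickness t = w · sin(dip) = 89.7 × sin 70°
t = 89.7 × 0.9397 = 84.290 m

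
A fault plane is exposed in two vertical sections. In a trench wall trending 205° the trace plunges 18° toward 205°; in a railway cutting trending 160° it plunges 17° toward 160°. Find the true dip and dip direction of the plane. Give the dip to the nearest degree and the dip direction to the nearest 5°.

Each apparent-dip line lies in the plane. As unit vectors (x east, y north, z up), v₁ plunges 18°→205° and v₂ plunges 17°→160°.
The plane normal is n = v₁ × v₂ ∝ (-0.026, -0.219, 0.643).
tan δ = √(n_x²+n_y²)/n_z = 0.220/0.643, so δ = 18.9°.
The horizontal component of n points toward azimuth atan2(n_x, n_y) = 187°, the dip direction.

true dip 19°, dip direction 185°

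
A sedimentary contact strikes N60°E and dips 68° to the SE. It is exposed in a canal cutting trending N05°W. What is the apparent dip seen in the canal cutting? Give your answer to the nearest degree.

66°

The section lies 65° from the strike.
tan α = tan 68° × sin 65° = 2.4751 × 0.9063 = 2.2432
apparent dip = arctan 2.2432 = 65.97°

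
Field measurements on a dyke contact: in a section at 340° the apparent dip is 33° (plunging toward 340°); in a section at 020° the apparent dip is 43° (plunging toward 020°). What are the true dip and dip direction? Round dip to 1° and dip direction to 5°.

true dip 43°, dip direction 025°

The two traces are lines in the plane: v₁ = (sin 340°·cos 33°, cos 340°·cos 33°, −sin 33°), v₂ = (sin 20°·cos 43°, cos 20°·cos 43°, −sin 43°).
The plane normal is n = v₁ × v₂ ∝ (0.163, 0.332, 0.394).
tan δ = √(n_x²+n_y²)/n_z = 0.370/0.394, so δ = 43.2°.
Dip direction = atan2(0.163, 0.332) = 26° (azimuth of n's horizontal projection).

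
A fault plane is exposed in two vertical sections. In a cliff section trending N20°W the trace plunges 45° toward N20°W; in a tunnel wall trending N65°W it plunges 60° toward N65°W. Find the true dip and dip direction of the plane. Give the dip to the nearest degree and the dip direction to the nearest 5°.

Each apparent-dip line lies in the plane. As unit vectors (x east, y north, z up), v₁ plunges 45°→N20°W and v₂ plunges 60°→N65°W.
Cross product v₁ × v₂ gives the pole to the plane: n ∝ (-0.426, 0.111, 0.250).
True dip = arccos(n_z / |n|) = arccos(0.4938) = 60.4°.
The horizontal component of n points toward azimuth atan2(n_x, n_y) = 285°, the dip direction.

true dip 60°, dip direction 285°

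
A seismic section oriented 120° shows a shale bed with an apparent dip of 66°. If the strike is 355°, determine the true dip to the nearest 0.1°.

70.0°

β = acute angle between strike 355° and section 120° = 55°.
tan(true dip) = tan 66° / sin 55° = 2.7419
δ = arctan(2.7419) = 69.96°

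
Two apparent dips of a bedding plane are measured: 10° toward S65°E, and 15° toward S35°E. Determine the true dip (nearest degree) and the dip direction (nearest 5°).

true dip 16°, dip direction 170°

The two traces are lines in the plane: v₁ = (sin 115°·cos 10°, cos 115°·cos 10°, −sin 10°), v₂ = (sin 145°·cos 15°, cos 145°·cos 15°, −sin 15°).
n = v₁ × v₂ = (0.030, -0.135, 0.476) (taken with n_z > 0).
Dip δ = arctan(|n_h|/n_z) = arctan(0.138/0.476) = 16.2°.
The horizontal component of n points toward azimuth atan2(n_x, n_y) = 168°, the dip direction.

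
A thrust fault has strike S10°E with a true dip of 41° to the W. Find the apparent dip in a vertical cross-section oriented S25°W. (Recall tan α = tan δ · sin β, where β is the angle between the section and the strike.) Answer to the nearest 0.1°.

The strike is S10°E and the section trends S25°W; the acute angle between them is β = 35°.
tan α = tan 41° × sin 35° = 0.8693 × 0.5736 = 0.4986
α = arctan(0.4986) = 26.50°

26.5°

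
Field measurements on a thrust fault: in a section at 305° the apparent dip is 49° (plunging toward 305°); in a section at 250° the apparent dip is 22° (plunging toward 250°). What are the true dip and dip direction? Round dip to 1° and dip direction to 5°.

Represent each trace as a vector plunging at its apparent dip toward its trend (east-north-up frame): v₁ = (-0.537, 0.376, -0.755), v₂ = (-0.871, -0.317, -0.375).
n = v₁ × v₂ = (-0.380, 0.456, 0.498) (taken with n_z > 0).
Dip δ = arctan(|n_h|/n_z) = arctan(0.594/0.498) = 50.0°.
Dip direction = atan2(-0.380, 0.456) = 320° (azimuth of n's horizontal projection).

true dip 50°, dip direction 320°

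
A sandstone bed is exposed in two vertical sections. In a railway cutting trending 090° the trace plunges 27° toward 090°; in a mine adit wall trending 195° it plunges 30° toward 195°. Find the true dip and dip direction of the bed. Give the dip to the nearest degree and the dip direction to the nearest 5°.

The two traces are lines in the plane: v₁ = (sin 90°·cos 27°, cos 90°·cos 27°, −sin 27°), v₂ = (sin 195°·cos 30°, cos 195°·cos 30°, −sin 30°).
The plane normal is n = v₁ × v₂ ∝ (0.380, -0.547, 0.745).
True dip = arccos(n_z / |n|) = arccos(0.7456) = 41.8°.
Dip direction = azimuth of (n_x, n_y) = atan2(0.380, -0.547) = 145°.

true dip 42°, dip direction 145°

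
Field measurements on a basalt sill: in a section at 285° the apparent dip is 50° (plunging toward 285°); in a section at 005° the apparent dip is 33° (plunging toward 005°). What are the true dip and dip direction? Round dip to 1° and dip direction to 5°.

The two traces are lines in the plane: v₁ = (sin 285°·cos 50°, cos 285°·cos 50°, −sin 50°), v₂ = (sin 5°·cos 33°, cos 5°·cos 33°, −sin 33°).
n = v₁ × v₂ = (-0.549, 0.394, 0.531) (taken with n_z > 0).
Dip δ = arctan(|n_h|/n_z) = arctan(0.676/0.531) = 51.9°.
Dip direction = atan2(-0.549, 0.394) = 306° (azimuth of n's horizontal projection).

true dip 52°, dip direction 305°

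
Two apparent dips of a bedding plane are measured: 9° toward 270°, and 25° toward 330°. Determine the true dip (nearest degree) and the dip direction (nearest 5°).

true dip 25°, dip direction 340°

Represent each trace as a vector plunging at its apparent dip toward its trend (east-north-up frame): v₁ = (-0.988, -0.000, -0.156), v₂ = (-0.453, 0.785, -0.423).
The plane normal is n = v₁ × v₂ ∝ (-0.123, 0.347, 0.775).
tan δ = √(n_x²+n_y²)/n_z = 0.368/0.775, so δ = 25.4°.
Dip direction = azimuth of (n_x, n_y) = atan2(-0.123, 0.347) = 340°.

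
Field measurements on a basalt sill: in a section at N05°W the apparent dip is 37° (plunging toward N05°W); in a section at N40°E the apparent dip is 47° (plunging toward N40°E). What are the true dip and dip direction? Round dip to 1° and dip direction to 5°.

true dip 47°, dip direction 040°

The two traces are lines in the plane: v₁ = (sin 355°·cos 37°, cos 355°·cos 37°, −sin 37°), v₂ = (sin 40°·cos 47°, cos 40°·cos 47°, −sin 47°).
Cross product v₁ × v₂ gives the pole to the plane: n ∝ (0.267, 0.315, 0.385).
tan δ = √(n_x²+n_y²)/n_z = 0.413/0.385, so δ = 47.0°.
Dip direction = atan2(0.267, 0.315) = 40° (azimuth of n's horizontal projection).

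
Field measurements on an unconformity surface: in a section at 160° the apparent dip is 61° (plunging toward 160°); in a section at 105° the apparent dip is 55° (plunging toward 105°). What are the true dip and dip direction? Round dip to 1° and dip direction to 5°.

Represent each trace as a vector plunging at its apparent dip toward its trend (east-north-up frame): v₁ = (0.166, -0.456, -0.875), v₂ = (0.554, -0.148, -0.819).
The plane normal is n = v₁ × v₂ ∝ (0.243, -0.349, 0.228).
True dip = arccos(n_z / |n|) = arccos(0.4722) = 61.8°.
Dip direction = azimuth of (n_x, n_y) = atan2(0.243, -0.349) = 145°.

true dip 62°, dip direction 145°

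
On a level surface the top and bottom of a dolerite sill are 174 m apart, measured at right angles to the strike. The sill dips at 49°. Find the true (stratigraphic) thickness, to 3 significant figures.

131 m

True thickness t = w · sin(dip) = 174 × sin 49°
t = 174 × 0.7547 = 131.319 m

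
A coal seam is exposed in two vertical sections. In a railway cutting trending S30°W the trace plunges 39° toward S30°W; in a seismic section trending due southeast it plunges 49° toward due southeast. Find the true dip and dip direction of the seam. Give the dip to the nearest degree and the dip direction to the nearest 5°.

true dip 52°, dip direction 160°

The two traces are lines in the plane: v₁ = (sin 210°·cos 39°, cos 210°·cos 39°, −sin 39°), v₂ = (sin 135°·cos 49°, cos 135°·cos 49°, −sin 49°).
Cross product v₁ × v₂ gives the pole to the plane: n ∝ (0.216, -0.585, 0.492).
Dip δ = arctan(|n_h|/n_z) = arctan(0.624/0.492) = 51.7°.
Dip direction = atan2(0.216, -0.585) = 160° (azimuth of n's horizontal projection).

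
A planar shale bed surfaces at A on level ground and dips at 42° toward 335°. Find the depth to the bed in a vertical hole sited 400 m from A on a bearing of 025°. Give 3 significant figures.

232 m

The hole lies 50° from the dip direction, so the down-dip offset is 400 × cos 50° = 257.12 m.
Depth = down-dip offset × tan(dip) = 257.12 × tan 42° = 257.12 × 0.9004
Depth = 231.51 m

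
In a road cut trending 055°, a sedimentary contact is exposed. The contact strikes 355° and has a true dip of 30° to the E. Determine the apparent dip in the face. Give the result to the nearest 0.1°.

Angle between strike (355°) and section (055°): β = 60°.
tan(apparent dip) = tan 30° · sin 60° = 0.5000
apparent dip = arctan 0.5000 = 26.57°

26.6°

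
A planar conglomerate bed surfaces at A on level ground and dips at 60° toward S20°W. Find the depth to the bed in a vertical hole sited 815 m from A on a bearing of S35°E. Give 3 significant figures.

810 m

The hole lies 55° from the dip direction, so the down-dip offset is 815 × cos 55° = 467.46 m.
Depth = down-dip offset × tan(dip) = 467.46 × tan 60° = 467.46 × 1.7321
Depth = 809.67 m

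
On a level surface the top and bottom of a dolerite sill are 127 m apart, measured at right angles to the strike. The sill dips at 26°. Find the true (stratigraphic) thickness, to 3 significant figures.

True thickness t = w · sin(dip) = 127 × sin 26°
t = 127 × 0.4384 = 55.673 m

55.7 m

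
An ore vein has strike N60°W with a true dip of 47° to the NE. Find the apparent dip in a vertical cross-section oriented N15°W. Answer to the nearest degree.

37°

The strike is N60°W and the section trends N15°W; the acute angle between them is β = 45°.
tan(apparent dip) = tan 47° · sin 45° = 0.7583
α = arctan(0.7583) = 37.17°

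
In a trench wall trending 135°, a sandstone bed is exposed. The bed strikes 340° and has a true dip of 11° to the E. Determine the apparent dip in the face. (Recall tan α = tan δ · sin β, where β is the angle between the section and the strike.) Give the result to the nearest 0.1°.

The section lies 25° from the strike.
tan α = tan 11° × sin 25° = 0.1944 × 0.4226 = 0.0821
apparent dip = arctan 0.0821 = 4.70°

4.7°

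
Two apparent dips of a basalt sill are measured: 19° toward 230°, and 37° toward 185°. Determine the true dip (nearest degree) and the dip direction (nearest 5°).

true dip 39°, dip direction 165°

Represent each trace as a vector plunging at its apparent dip toward its trend (east-north-up frame): v₁ = (-0.724, -0.608, -0.326), v₂ = (-0.070, -0.796, -0.602).
The plane normal is n = v₁ × v₂ ∝ (0.107, -0.413, 0.534).
tan δ = √(n_x²+n_y²)/n_z = 0.427/0.534, so δ = 38.6°.
Dip direction = azimuth of (n_x, n_y) = atan2(0.107, -0.413) = 166°.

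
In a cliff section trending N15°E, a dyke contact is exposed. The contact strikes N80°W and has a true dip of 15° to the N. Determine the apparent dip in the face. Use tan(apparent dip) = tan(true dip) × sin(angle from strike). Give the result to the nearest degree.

The section lies 85° from the strike.
tan α = tan 15° × sin 85° = 0.2679 × 0.9962 = 0.2669
α = arctan(0.2669) = 14.95°

15°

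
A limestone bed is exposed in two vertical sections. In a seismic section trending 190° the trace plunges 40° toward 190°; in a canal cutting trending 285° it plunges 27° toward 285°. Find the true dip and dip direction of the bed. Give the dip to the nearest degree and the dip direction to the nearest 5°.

The two traces are lines in the plane: v₁ = (sin 190°·cos 40°, cos 190°·cos 40°, −sin 40°), v₂ = (sin 285°·cos 27°, cos 285°·cos 27°, −sin 27°).
Cross product v₁ × v₂ gives the pole to the plane: n ∝ (-0.491, -0.493, 0.680).
tan δ = √(n_x²+n_y²)/n_z = 0.695/0.680, so δ = 45.6°.
Dip direction = atan2(-0.491, -0.493) = 225° (azimuth of n's horizontal projection).

true dip 46°, dip direction 225°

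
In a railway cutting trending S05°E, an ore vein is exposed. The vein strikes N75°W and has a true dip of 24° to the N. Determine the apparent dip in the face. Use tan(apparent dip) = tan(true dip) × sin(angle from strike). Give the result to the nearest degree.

The strike is N75°W and the section trends S05°E; the acute angle between them is β = 70°.
tan(apparent dip) = tan 24° · sin 70° = 0.4184
α = arctan(0.4184) = 22.70°

23°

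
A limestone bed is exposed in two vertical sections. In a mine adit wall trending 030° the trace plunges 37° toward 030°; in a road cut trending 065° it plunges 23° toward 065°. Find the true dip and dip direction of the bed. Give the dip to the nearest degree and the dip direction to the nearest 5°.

Each apparent-dip line lies in the plane. As unit vectors (x east, y north, z up), v₁ plunges 37°→030° and v₂ plunges 23°→065°.
The plane normal is n = v₁ × v₂ ∝ (0.036, 0.346, 0.422).
Dip δ = arctan(|n_h|/n_z) = arctan(0.348/0.422) = 39.5°.
The horizontal component of n points toward azimuth atan2(n_x, n_y) = 6°, the dip direction.

true dip 40°, dip direction 005°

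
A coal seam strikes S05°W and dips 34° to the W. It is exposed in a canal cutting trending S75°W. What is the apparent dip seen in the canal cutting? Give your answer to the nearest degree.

32°

The strike is S05°W and the section trends S75°W; the acute angle between them is β = 70°.
tan(apparent dip) = tan 34° · sin 70° = 0.6338
α = arctan(0.6338) = 32.37°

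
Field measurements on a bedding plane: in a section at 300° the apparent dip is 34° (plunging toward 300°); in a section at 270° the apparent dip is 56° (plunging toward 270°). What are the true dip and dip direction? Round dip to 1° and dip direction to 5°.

Represent each trace as a vector plunging at its apparent dip toward its trend (east-north-up frame): v₁ = (-0.718, 0.415, -0.559), v₂ = (-0.559, -0.000, -0.829).
The plane normal is n = v₁ × v₂ ∝ (-0.344, -0.283, 0.232).
Dip δ = arctan(|n_h|/n_z) = arctan(0.445/0.232) = 62.5°.
The horizontal component of n points toward azimuth atan2(n_x, n_y) = 231°, the dip direction.

true dip 62°, dip direction 230°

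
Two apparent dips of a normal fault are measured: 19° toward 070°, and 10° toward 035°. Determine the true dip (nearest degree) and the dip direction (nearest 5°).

true dip 21°, dip direction 100°

Represent each trace as a vector plunging at its apparent dip toward its trend (east-north-up frame): v₁ = (0.888, 0.323, -0.326), v₂ = (0.565, 0.807, -0.174).
Cross product v₁ × v₂ gives the pole to the plane: n ∝ (0.206, -0.030, 0.534).
Dip δ = arctan(|n_h|/n_z) = arctan(0.209/0.534) = 21.3°.
Dip direction = atan2(0.206, -0.030) = 98° (azimuth of n's horizontal projection).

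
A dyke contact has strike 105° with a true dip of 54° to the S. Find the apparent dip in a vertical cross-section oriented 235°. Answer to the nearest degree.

The strike is 105° and the section trends 235°; the acute angle between them is β = 50°.
tan α = tan 54° × sin 50° = 1.3764 × 0.7660 = 1.0544
apparent dip = arctan 1.0544 = 46.52°

47°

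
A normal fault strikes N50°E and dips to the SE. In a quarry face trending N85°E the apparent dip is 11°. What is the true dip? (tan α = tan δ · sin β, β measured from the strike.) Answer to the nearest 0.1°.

18.7°

The section is 35° from the strike.
tan δ = tan α / sin β = tan 11° / sin 35° = 0.1944 / 0.5736 = 0.3389
δ = arctan(0.3389) = 18.72°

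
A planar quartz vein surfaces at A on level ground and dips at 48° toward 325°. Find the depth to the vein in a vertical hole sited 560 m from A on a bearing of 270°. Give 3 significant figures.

357 m

The hole lies 55° from the dip direction, so the down-dip offset is 560 × cos 55° = 321.20 m.
Depth = down-dip offset × tan(dip) = 321.20 × tan 48° = 321.20 × 1.1106
Depth = 356.73 m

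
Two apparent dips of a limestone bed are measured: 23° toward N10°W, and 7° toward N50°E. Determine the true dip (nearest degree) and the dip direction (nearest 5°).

true dip 24°, dip direction 335°

Represent each trace as a vector plunging at its apparent dip toward its trend (east-north-up frame): v₁ = (-0.160, 0.907, -0.391), v₂ = (0.760, 0.638, -0.122).
The plane normal is n = v₁ × v₂ ∝ (-0.139, 0.317, 0.791).
Dip δ = arctan(|n_h|/n_z) = arctan(0.346/0.791) = 23.6°.
Dip direction = azimuth of (n_x, n_y) = atan2(-0.139, 0.317) = 336°.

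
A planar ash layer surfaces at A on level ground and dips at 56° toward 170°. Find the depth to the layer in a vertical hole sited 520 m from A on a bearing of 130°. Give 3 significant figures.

The hole lies 40° from the dip direction, so the down-dip offset is 520 × cos 40° = 398.34 m.
Depth = down-dip offset × tan(dip) = 398.34 × tan 56° = 398.34 × 1.4826
Depth = 590.57 m

591 m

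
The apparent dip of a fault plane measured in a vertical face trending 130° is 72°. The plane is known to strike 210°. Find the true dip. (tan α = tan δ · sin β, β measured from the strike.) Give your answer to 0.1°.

β = acute angle between strike 210° and section 130° = 80°.
tan δ = tan α / sin β = tan 72° / sin 80° = 3.0777 / 0.9848 = 3.1252
δ = arctan(3.1252) = 72.26°

72.3°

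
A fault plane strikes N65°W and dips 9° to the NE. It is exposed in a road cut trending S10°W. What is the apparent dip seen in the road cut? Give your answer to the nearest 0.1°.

The section lies 75° from the strike.
tan(apparent dip) = tan 9° · sin 75° = 0.1530
α = arctan(0.1530) = 8.70°

8.7°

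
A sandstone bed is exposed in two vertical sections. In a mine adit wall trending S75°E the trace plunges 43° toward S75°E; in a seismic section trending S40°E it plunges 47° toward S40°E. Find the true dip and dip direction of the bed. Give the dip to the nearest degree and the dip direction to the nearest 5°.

true dip 47°, dip direction 135°

The two traces are lines in the plane: v₁ = (sin 105°·cos 43°, cos 105°·cos 43°, −sin 43°), v₂ = (sin 140°·cos 47°, cos 140°·cos 47°, −sin 47°).
n = v₁ × v₂ = (0.218, -0.218, 0.286) (taken with n_z > 0).
Dip δ = arctan(|n_h|/n_z) = arctan(0.308/0.286) = 47.1°.
Dip direction = azimuth of (n_x, n_y) = atan2(0.218, -0.218) = 135°.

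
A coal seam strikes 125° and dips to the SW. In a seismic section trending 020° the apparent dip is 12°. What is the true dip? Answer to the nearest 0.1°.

β = acute angle between strike 125° and section 020° = 75°.
tan δ = tan α / sin β = tan 12° / sin 75° = 0.2126 / 0.9659 = 0.2201
δ = arctan(0.2201) = 12.41°

12.4°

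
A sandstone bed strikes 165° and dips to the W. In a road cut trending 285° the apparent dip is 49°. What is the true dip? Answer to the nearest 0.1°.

53.0°

β = acute angle between strike 165° and section 285° = 60°.
tan δ = tan α / sin β = tan 49° / sin 60° = 1.1504 / 0.8660 = 1.3283
true dip = arctan 1.3283 = 53.03°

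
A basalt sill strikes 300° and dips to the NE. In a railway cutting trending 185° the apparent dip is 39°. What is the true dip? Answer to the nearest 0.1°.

β = acute angle between strike 300° and section 185° = 65°.
tan(true dip) = tan 39° / sin 65° = 0.8935
true dip = arctan 0.8935 = 41.78°

41.8°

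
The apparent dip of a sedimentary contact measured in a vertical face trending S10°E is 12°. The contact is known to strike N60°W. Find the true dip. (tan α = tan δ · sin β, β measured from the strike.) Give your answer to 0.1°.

15.5°

β = acute angle between strike N60°W and section S10°E = 50°.
tan(true dip) = tan 12° / sin 50° = 0.2775
true dip = arctan 0.2775 = 15.51°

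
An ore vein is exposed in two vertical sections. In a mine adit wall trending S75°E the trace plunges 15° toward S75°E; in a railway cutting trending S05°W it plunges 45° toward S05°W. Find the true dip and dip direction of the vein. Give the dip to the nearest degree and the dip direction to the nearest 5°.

Each apparent-dip line lies in the plane. As unit vectors (x east, y north, z up), v₁ plunges 15°→S75°E and v₂ plunges 45°→S05°W.
Cross product v₁ × v₂ gives the pole to the plane: n ∝ (0.006, -0.676, 0.673).
Dip δ = arctan(|n_h|/n_z) = arctan(0.676/0.673) = 45.1°.
Dip direction = azimuth of (n_x, n_y) = atan2(0.006, -0.676) = 180°.

true dip 45°, dip direction 180°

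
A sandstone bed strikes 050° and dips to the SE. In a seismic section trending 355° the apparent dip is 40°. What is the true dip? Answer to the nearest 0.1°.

45.7°

β = acute angle between strike 050° and section 355° = 55°.
tan δ = tan α / sin β = tan 40° / sin 55° = 0.8391 / 0.8192 = 1.0244
δ = arctan(1.0244) = 45.69°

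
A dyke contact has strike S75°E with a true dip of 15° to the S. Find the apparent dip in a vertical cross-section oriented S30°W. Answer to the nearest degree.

The strike is S75°E and the section trends S30°W; the acute angle between them is β = 75°.
tan(apparent dip) = tan 15° · sin 75° = 0.2588
apparent dip = arctan 0.2588 = 14.51°

15°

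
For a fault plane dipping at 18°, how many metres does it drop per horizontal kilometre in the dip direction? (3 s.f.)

325 m

drop per km = 1000 × tan 18° = 1000 × 0.3249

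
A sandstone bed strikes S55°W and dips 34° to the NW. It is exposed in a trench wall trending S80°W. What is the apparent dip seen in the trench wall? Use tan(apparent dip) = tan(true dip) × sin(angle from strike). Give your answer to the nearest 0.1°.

15.9°

The section lies 25° from the strike.
tan α = tan 34° × sin 25° = 0.6745 × 0.4226 = 0.2851
α = arctan(0.2851) = 15.91°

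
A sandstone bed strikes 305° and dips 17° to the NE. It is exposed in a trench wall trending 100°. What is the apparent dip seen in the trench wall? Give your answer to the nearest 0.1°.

The section lies 25° from the strike.
tan α = tan 17° × sin 25° = 0.3057 × 0.4226 = 0.1292
α = arctan(0.1292) = 7.36°

7.4°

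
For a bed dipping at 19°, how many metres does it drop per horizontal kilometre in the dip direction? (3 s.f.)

344 m

drop per km = 1000 × tan 19° = 1000 × 0.3443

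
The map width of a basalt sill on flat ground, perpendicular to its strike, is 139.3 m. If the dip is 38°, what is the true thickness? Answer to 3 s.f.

85.8 m

True thickness t = w · sin(dip) = 139.3 × sin 38°
t = 139.3 × 0.6157 = 85.762 m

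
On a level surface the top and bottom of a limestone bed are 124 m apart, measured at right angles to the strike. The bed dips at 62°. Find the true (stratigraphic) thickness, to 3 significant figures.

109 m

True thickness t = w · sin(dip) = 124 × sin 62°
t = 124 × 0.8829 = 109.486 m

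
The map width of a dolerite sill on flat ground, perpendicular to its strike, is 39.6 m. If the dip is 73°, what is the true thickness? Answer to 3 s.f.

37.9 m

True thickness t = w · sin(dip) = 39.6 × sin 73°
t = 39.6 × 0.9563 = 37.870 m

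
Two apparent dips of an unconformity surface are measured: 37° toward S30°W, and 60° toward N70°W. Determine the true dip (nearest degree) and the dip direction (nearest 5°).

The two traces are lines in the plane: v₁ = (sin 210°·cos 37°, cos 210°·cos 37°, −sin 37°), v₂ = (sin 290°·cos 60°, cos 290°·cos 60°, −sin 60°).
The plane normal is n = v₁ × v₂ ∝ (-0.702, 0.063, 0.393).
True dip = arccos(n_z / |n|) = arccos(0.4873) = 60.8°.
Dip direction = azimuth of (n_x, n_y) = atan2(-0.702, 0.063) = 275°.

true dip 61°, dip direction 275°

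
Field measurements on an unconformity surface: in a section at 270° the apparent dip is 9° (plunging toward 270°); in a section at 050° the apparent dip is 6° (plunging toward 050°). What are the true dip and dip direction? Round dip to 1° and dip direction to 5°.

true dip 21°, dip direction 335°

Represent each trace as a vector plunging at its apparent dip toward its trend (east-north-up frame): v₁ = (-0.988, -0.000, -0.156), v₂ = (0.762, 0.639, -0.105).
Cross product v₁ × v₂ gives the pole to the plane: n ∝ (-0.100, 0.222, 0.631).
True dip = arccos(n_z / |n|) = arccos(0.9328) = 21.1°.
Dip direction = atan2(-0.100, 0.222) = 336° (azimuth of n's horizontal projection).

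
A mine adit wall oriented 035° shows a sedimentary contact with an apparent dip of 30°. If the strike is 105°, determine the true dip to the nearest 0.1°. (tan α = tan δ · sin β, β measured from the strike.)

31.6°

The section is 70° from the strike.
tan δ = tan α / sin β = tan 30° / sin 70° = 0.5774 / 0.9397 = 0.6144
true dip = arctan 0.6144 = 31.57°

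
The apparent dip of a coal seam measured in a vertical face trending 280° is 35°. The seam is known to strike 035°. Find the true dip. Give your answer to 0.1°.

37.7°

β = acute angle between strike 035° and section 280° = 65°.
tan(true dip) = tan 35° / sin 65° = 0.7726
true dip = arctan 0.7726 = 37.69°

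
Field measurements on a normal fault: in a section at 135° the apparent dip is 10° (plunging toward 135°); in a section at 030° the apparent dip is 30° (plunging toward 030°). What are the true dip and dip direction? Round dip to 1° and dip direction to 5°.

true dip 34°, dip direction 060°

Each apparent-dip line lies in the plane. As unit vectors (x east, y north, z up), v₁ plunges 10°→135° and v₂ plunges 30°→030°.
The plane normal is n = v₁ × v₂ ∝ (0.478, 0.273, 0.824).
Dip δ = arctan(|n_h|/n_z) = arctan(0.551/0.824) = 33.8°.
The horizontal component of n points toward azimuth atan2(n_x, n_y) = 60°, the dip direction.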